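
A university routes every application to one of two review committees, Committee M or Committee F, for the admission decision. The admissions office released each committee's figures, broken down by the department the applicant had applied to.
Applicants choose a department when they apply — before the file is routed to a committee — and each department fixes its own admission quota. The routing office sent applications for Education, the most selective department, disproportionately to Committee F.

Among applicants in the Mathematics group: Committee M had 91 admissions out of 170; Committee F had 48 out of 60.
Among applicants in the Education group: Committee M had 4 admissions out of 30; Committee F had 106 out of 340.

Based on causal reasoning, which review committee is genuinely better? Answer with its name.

The imbalance in department arose from how applicants were allocated, not from anything the review committee did; and department independently affects the outcome. The pooled gap is confounded — condition on department.
Within each level — Mathematics: 53.5% vs 80.0%; Education: 13.3% vs 31.2% — Committee F is higher every time.

Committee F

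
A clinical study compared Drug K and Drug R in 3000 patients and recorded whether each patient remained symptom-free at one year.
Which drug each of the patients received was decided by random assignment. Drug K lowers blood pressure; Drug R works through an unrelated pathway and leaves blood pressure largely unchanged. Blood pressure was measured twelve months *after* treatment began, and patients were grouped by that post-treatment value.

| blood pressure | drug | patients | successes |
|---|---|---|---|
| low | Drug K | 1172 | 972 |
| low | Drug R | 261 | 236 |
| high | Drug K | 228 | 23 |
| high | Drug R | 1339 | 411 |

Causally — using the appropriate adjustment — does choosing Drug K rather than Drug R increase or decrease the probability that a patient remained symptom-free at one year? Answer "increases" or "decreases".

increases

Blood pressure lies on the pathway drug → blood pressure → outcome, so adjusting for it blocks the indirect effect. For the total causal effect of drug, use the unadjusted pooled rates.
Pooled: Drug K 71.1% vs Drug R 40.4%; Drug K is higher overall.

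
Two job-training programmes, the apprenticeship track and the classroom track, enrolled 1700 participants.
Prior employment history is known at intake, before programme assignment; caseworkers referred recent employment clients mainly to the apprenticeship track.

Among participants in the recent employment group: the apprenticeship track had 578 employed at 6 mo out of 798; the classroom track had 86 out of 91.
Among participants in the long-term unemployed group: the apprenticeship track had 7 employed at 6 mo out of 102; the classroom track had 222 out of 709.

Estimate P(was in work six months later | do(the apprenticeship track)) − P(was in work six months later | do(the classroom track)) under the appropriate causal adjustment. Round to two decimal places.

-0.23

Within every prior employment history level the classroom track has the higher rate, yet pooled the apprenticeship track does — Simpson's reversal.
Prior employment history satisfies the back-door criterion: it is not a descendant of the programme, and it blocks the spurious path from programme to outcome. Adjusting for it (i.e., using the within-prior employment history rates) gives the causal effect.
Adjusting over the population distribution of prior employment history: 0.523·(0.724−0.945) + 0.477·(0.069−0.313) = -0.232.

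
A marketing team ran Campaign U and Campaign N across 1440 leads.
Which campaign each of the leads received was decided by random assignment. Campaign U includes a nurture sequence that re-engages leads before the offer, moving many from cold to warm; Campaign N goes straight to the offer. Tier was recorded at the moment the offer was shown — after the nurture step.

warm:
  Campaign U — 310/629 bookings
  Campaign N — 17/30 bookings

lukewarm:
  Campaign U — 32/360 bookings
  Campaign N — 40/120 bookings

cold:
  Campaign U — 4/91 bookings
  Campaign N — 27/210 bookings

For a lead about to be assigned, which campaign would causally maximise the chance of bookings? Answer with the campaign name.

The engagement tier-specific comparison favours Campaign N throughout, but the pooled figures favour Campaign U. The question is whether to condition on engagement tier.
Engagement tier lies on the pathway campaign → engagement tier → outcome, so adjusting for it blocks the indirect effect. For the total causal effect of campaign, use the unadjusted pooled rates.
Pooled: Campaign U 32.0% vs Campaign N 23.3%; Campaign U is higher overall.

Campaign U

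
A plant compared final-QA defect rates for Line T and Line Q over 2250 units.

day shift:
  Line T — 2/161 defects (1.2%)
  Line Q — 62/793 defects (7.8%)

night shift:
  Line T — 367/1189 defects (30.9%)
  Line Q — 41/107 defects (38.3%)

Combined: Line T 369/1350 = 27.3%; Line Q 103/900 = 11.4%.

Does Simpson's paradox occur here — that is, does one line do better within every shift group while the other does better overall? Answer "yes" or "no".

Within each shift level (day shift 1.2% vs 7.8%; night shift 30.9% vs 38.3%), Line T has the lower rate every time. Pooled: 27.3% vs 11.4% — Line Q has the lower rate overall. The two comparisons disagree.

yes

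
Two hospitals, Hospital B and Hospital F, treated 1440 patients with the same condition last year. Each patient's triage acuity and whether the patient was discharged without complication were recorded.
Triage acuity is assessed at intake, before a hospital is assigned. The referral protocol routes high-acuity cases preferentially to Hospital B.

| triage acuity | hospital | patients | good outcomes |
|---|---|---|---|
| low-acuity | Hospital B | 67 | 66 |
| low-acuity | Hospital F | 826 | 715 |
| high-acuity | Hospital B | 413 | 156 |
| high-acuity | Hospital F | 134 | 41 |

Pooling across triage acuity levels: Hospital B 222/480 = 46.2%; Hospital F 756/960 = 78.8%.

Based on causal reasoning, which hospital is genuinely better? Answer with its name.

Hospital B

Within every triage acuity level Hospital B has the higher rate, yet pooled Hospital F does — Simpson's reversal.
Nothing the hospital does changes triage acuity; the imbalance is an allocation artefact. With triage acuity also predicting the outcome, the pooled figure is confounded, and the within-stratum comparison is the causal one.
Within each level — low-acuity: 98.5% vs 86.6%; high-acuity: 37.8% vs 30.6% — Hospital B is higher every time.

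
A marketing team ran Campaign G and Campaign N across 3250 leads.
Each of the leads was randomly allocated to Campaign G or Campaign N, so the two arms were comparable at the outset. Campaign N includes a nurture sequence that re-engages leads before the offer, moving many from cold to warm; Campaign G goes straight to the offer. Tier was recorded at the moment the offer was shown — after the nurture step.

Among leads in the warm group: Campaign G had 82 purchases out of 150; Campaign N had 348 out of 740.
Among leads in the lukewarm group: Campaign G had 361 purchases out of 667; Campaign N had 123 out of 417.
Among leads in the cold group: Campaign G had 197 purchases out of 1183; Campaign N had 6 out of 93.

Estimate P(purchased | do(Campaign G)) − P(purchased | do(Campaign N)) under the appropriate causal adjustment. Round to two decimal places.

-0.06

Campaign G is higher inside every engagement tier stratum but Campaign N is higher in aggregate. Whether to stratify depends on how engagement tier relates to the campaign.
The distribution of engagement tier is itself part of what the campaign does — it is an intermediate outcome. Holding it fixed would remove that part of the effect; the total effect is the pooled difference.
The causal difference is the pooled difference: 0.320 − 0.382 = -0.062.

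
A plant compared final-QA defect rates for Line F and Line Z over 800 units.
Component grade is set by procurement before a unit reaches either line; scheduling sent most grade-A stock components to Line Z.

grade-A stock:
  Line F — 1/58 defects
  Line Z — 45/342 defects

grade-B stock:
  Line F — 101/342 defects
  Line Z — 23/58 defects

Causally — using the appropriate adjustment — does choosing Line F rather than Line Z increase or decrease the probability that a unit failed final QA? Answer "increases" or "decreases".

decreases

Component grade is set before the line has any effect — it is not caused by the line — and it independently drives the outcome. That makes it a confounder, so the causal comparison is within component grade levels.
Within each level — grade-A stock: 1.7% vs 13.2%; grade-B stock: 29.5% vs 39.7% — Line F is lower every time.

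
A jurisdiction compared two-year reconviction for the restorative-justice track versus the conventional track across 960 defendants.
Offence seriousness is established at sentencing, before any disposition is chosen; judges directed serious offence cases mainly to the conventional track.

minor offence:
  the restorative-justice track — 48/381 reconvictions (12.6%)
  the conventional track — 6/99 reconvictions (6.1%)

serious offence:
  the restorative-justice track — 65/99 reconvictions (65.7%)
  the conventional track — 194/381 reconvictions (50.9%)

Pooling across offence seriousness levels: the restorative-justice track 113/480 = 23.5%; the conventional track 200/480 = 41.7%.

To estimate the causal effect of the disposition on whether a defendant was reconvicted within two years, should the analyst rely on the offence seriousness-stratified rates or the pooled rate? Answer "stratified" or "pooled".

Nothing the disposition does changes offence seriousness; the imbalance is an allocation artefact. With offence seriousness also predicting the outcome, the pooled figure is confounded, and the within-stratum comparison is the causal one.
Within each level — minor offence: 12.6% vs 6.1%; serious offence: 65.7% vs 50.9% — the conventional track is lower every time.

stratified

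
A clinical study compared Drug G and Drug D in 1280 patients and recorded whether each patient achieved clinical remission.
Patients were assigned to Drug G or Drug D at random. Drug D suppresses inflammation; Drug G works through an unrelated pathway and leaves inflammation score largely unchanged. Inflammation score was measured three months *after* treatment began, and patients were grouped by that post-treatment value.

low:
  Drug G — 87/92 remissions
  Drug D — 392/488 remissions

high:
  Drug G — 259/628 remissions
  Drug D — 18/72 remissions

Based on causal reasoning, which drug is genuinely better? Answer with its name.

Drug D

Within every inflammation score level Drug G has the higher rate, yet pooled Drug D does — Simpson's reversal.
The distribution of inflammation score is itself part of what the drug does — it is an intermediate outcome. Holding it fixed would remove that part of the effect; the total effect is the pooled difference.
Pooled: Drug G 48.1% vs Drug D 73.2%; Drug D is higher overall.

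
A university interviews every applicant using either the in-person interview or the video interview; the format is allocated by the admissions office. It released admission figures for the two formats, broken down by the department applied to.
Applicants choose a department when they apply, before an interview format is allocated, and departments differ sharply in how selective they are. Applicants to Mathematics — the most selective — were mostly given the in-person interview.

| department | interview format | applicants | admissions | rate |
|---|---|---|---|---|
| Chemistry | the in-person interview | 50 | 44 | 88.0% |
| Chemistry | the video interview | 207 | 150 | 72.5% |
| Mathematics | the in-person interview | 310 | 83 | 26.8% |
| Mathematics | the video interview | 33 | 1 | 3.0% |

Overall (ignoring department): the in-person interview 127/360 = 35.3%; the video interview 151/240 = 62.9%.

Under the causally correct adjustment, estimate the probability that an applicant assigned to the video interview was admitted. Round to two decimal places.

0.33

Department is set before the interview format has any effect — it is not caused by the interview format — and it independently drives the outcome. That makes it a confounder, so the causal comparison is within department levels.
Standardising the video interview to the population department mix: 0.428·150/207 + 0.572·1/33 = 0.328.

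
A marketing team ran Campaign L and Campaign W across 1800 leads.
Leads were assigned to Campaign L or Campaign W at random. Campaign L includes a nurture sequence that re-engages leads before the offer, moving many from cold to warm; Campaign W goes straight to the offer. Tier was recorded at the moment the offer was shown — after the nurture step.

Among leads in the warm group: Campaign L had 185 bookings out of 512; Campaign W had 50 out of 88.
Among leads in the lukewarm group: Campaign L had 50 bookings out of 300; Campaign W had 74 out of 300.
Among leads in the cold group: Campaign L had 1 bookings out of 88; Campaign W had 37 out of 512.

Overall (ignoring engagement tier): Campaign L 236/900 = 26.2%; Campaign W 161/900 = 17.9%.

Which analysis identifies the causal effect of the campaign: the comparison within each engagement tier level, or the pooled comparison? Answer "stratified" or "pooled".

pooled

The distribution of engagement tier is itself part of what the campaign does — it is an intermediate outcome. Holding it fixed would remove that part of the effect; the total effect is the pooled difference.
Pooled: Campaign L 26.2% vs Campaign W 17.9%; Campaign L is higher overall.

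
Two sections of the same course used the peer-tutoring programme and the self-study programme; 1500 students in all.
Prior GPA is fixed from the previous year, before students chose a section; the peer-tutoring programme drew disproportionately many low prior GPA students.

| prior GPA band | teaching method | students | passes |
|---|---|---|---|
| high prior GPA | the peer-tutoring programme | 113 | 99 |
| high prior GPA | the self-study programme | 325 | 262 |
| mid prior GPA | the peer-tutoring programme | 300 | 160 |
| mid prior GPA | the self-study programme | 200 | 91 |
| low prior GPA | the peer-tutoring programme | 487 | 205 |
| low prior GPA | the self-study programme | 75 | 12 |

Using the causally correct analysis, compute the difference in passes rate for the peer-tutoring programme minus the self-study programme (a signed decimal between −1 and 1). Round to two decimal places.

Within every prior GPA band level the peer-tutoring programme has the higher rate, yet pooled the self-study programme does — Simpson's reversal.
Prior GPA band is set before the teaching method has any effect — it is not caused by the teaching method — and it independently drives the outcome. That makes it a confounder, so the causal comparison is within prior GPA band levels.
Adjusting over the population distribution of prior GPA band: 0.292·(0.876−0.806) + 0.333·(0.533−0.455) + 0.375·(0.421−0.160) = +0.144.

+0.14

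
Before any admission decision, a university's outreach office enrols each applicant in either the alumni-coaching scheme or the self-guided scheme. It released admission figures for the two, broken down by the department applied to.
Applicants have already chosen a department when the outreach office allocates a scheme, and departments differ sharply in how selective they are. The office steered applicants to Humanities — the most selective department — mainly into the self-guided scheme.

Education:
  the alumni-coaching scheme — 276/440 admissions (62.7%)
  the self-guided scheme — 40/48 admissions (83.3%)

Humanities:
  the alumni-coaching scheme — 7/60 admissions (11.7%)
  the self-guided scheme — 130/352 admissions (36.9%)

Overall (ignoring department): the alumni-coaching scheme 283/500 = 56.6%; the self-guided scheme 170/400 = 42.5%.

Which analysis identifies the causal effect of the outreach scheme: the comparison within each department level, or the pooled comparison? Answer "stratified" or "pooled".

stratified

The department-specific comparison favours the self-guided scheme throughout, but the pooled figures favour the alumni-coaching scheme. The question is whether to condition on department.
Department is set before the outreach scheme has any effect — it is not caused by the outreach scheme — and it independently drives the outcome. That makes it a confounder, so the causal comparison is within department levels.
Within each level — Education: 62.7% vs 83.3%; Humanities: 11.7% vs 36.9% — the self-guided scheme is higher every time.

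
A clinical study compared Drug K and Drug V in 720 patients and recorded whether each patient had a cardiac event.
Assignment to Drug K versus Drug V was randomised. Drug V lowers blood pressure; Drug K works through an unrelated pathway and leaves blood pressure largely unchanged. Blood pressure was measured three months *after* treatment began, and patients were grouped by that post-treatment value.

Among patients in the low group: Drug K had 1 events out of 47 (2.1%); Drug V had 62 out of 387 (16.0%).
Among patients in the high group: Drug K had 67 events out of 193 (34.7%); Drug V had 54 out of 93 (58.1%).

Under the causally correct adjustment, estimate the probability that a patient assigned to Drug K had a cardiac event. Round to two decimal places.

0.28

Stratifying would compare drugs among patients the drugs themselves sorted into blood pressure groups — a form of selection on an intermediate. The unconditioned pooled rates give the total causal effect.
So P(outcome | do(Drug K)) is just the pooled rate for Drug K: 68/240 = 0.283.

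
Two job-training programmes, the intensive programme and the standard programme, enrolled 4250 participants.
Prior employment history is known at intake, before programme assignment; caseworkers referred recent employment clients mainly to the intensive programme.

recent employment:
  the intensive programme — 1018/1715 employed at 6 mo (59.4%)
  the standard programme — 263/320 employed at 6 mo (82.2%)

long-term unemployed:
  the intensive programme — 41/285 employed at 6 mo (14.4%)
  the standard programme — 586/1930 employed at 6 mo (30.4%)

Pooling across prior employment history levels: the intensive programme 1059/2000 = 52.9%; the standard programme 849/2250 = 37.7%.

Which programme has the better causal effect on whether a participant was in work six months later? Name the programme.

Prior employment history is set before the programme has any effect — it is not caused by the programme — and it independently drives the outcome. That makes it a confounder, so the causal comparison is within prior employment history levels.
Within each level — recent employment: 59.4% vs 82.2%; long-term unemployed: 14.4% vs 30.4% — the standard programme is higher every time.

the standard programme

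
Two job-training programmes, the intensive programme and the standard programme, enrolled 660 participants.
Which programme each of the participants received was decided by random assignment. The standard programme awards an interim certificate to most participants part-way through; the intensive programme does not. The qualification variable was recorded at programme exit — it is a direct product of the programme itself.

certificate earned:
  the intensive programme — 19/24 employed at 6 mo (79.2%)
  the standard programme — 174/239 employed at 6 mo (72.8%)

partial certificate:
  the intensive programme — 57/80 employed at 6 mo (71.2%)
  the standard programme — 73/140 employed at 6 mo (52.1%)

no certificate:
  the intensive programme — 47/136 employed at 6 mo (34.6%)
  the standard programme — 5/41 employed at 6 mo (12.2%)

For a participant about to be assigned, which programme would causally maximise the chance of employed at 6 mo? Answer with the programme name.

Within every qualification attained during the programme level the intensive programme has the higher rate, yet pooled the standard programme does — Simpson's reversal.
Qualification attained during the programme lies on the pathway programme → qualification attained during the programme → outcome, so adjusting for it blocks the indirect effect. For the total causal effect of programme, use the unadjusted pooled rates.
Pooled: the intensive programme 51.2% vs the standard programme 60.0%; the standard programme is higher overall.

the standard programme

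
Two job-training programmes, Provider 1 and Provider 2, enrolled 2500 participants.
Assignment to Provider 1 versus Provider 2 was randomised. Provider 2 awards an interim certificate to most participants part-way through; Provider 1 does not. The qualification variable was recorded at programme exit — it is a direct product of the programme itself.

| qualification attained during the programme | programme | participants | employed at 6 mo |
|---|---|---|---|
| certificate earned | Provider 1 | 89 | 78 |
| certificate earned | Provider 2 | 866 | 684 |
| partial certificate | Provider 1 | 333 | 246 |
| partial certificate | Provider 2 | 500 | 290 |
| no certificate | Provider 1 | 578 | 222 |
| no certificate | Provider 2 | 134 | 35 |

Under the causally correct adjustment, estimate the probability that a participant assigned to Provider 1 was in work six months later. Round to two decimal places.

Because the programme influences qualification attained during the programme, qualification attained during the programme is a post-treatment mediator, not a confounder. Stratifying on it would bias the estimate; the causal effect is the crude pooled difference.
So P(outcome | do(Provider 1)) is just the pooled rate for Provider 1: 546/1000 = 0.546.

0.55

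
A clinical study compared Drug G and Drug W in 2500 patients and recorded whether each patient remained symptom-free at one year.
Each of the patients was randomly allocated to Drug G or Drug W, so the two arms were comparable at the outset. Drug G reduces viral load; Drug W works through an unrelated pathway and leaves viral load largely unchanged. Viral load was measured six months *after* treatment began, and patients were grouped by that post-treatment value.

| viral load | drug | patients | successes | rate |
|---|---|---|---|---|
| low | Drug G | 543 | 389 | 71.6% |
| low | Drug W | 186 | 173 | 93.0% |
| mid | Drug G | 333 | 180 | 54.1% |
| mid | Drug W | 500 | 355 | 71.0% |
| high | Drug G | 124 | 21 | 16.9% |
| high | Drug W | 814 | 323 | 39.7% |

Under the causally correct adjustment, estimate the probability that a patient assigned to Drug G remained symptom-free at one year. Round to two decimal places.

The viral load-specific comparison favours Drug W throughout, but the pooled figures favour Drug G. The question is whether to condition on viral load.
Viral load here is a post-treatment variable shaped by the drug; conditioning on it would introduce bias rather than remove it. The overall comparison is the causal one.
So P(outcome | do(Drug G)) is just the pooled rate for Drug G: 590/1000 = 0.590.

0.59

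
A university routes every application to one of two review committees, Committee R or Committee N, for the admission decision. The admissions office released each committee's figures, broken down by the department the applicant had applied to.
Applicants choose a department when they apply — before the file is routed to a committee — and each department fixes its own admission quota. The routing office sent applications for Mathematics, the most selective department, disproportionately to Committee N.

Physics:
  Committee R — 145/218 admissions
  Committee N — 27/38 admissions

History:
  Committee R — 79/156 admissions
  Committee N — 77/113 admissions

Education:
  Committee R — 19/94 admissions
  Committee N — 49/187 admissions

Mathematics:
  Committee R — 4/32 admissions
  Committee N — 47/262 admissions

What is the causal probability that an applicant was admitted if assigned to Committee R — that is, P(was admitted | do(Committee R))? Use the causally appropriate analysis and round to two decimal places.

0.36

The imbalance in department arose from how applicants were allocated, not from anything the review committee did; and department independently affects the outcome. The pooled gap is confounded — condition on department.
Standardising Committee R to the population department mix: 0.233·145/218 + 0.245·79/156 + 0.255·19/94 + 0.267·4/32 = 0.364.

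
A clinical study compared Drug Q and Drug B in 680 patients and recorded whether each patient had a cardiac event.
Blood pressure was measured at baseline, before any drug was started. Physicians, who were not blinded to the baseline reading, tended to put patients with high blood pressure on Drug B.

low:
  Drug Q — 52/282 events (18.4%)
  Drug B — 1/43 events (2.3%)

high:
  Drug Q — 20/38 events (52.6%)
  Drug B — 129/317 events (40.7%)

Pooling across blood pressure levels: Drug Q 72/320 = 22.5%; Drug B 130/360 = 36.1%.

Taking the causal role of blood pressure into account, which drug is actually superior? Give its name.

Drug B

Drug B is lower inside every blood pressure stratum but Drug Q is lower in aggregate. Whether to stratify depends on how blood pressure relates to the drug.
Nothing the drug does changes blood pressure; the imbalance is an allocation artefact. With blood pressure also predicting the outcome, the pooled figure is confounded, and the within-stratum comparison is the causal one.
Within each level — low: 18.4% vs 2.3%; high: 52.6% vs 40.7% — Drug B is lower every time.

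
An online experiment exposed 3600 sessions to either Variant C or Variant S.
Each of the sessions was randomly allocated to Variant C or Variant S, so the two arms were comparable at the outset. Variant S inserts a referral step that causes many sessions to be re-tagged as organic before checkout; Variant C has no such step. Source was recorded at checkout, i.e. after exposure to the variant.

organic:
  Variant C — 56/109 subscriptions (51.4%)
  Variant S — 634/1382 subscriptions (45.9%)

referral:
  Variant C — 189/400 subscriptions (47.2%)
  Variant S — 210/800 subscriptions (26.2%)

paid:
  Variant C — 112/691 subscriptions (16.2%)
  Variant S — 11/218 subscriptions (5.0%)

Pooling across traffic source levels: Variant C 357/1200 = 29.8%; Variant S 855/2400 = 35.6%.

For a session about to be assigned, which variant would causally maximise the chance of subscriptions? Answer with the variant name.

Variant C is higher inside every traffic source stratum but Variant S is higher in aggregate. Whether to stratify depends on how traffic source relates to the variant.
Traffic source here is a post-treatment variable shaped by the variant; conditioning on it would introduce bias rather than remove it. The overall comparison is the causal one.
Pooled: Variant C 29.8% vs Variant S 35.6%; Variant S is higher overall.

Variant S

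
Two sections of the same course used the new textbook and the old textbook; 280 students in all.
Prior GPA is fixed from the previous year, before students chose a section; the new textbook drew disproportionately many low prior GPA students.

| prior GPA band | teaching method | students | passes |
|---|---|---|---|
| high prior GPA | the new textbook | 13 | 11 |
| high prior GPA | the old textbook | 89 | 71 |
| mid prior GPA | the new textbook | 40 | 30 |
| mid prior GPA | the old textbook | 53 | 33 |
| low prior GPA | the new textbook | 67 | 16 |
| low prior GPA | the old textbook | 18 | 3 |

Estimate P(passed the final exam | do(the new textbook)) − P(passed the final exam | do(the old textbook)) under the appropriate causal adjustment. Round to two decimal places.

Here prior GPA band is a common cause — it drives both which teaching method a case falls under and the outcome. The crude comparison mixes populations; the stratum-specific rates are the causally relevant ones.
Adjusting over the population distribution of prior GPA band: 0.364·(0.846−0.798) + 0.332·(0.750−0.623) + 0.304·(0.239−0.167) = +0.082.

+0.08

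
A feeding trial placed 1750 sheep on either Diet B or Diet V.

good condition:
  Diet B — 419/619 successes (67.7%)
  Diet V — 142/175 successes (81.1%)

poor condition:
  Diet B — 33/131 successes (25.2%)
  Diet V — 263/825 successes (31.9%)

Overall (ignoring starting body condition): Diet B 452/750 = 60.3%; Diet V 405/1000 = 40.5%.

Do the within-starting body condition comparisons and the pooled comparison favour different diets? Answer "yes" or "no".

Within each starting body condition level (good condition 67.7% vs 81.1%; poor condition 25.2% vs 31.9%), Diet V has the higher rate every time. Pooled: 60.3% vs 40.5% — Diet B has the higher rate overall. The two comparisons disagree.

yes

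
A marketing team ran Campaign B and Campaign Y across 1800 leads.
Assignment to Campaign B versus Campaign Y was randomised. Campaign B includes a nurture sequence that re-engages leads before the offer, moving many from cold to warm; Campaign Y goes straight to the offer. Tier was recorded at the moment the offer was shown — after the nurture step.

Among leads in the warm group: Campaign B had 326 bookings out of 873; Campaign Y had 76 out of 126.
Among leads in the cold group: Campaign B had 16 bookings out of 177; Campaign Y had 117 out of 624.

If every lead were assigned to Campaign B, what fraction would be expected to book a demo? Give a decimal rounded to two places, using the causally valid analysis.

Engagement tier is recorded after the campaign and is itself shifted by it — it sits on the causal path from campaign to outcome. Conditioning on a mediator would strip out part of the effect we want; the pooled comparison gives the total causal effect.
So P(outcome | do(Campaign B)) is just the pooled rate for Campaign B: 342/1050 = 0.326.

0.33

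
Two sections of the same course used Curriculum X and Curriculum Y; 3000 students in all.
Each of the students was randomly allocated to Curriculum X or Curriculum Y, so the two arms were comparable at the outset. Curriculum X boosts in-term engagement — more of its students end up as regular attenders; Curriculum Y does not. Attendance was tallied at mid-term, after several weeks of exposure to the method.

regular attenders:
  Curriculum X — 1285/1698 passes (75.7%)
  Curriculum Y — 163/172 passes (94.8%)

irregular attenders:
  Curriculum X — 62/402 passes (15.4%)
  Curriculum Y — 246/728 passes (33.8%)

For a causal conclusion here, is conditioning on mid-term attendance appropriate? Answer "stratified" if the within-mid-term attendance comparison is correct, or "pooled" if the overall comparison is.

Mid-term attendance is downstream of the teaching method. One should not condition on a consequence of treatment, so the overall rates are the right comparison.
Pooled: Curriculum X 64.1% vs Curriculum Y 45.4%; Curriculum X is higher overall.

pooled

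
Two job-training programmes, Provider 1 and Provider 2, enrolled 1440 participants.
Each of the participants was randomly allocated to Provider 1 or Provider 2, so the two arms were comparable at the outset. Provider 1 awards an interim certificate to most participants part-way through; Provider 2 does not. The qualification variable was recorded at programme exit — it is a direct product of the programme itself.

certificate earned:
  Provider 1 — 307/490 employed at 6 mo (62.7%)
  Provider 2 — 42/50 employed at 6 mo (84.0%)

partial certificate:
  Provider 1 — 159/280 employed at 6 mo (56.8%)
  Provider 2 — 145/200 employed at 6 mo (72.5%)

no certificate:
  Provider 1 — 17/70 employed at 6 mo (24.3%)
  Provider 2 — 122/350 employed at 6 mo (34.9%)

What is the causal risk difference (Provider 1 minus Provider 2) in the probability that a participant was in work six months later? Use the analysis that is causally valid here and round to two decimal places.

+0.06

Provider 2 is higher inside every qualification attained during the programme stratum but Provider 1 is higher in aggregate. Whether to stratify depends on how qualification attained during the programme relates to the programme.
Qualification attained during the programme is recorded after the programme and is itself shifted by it — it sits on the causal path from programme to outcome. Conditioning on a mediator would strip out part of the effect we want; the pooled comparison gives the total causal effect.
The causal difference is the pooled difference: 0.575 − 0.515 = +0.060.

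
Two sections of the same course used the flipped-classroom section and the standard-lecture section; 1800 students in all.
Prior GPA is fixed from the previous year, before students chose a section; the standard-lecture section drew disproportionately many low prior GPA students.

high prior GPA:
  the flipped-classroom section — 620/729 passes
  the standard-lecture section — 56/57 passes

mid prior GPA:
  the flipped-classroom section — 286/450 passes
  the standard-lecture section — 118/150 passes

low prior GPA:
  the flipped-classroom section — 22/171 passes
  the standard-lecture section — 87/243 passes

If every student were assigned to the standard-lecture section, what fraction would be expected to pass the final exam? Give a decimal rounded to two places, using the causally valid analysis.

0.77

The prior GPA band-specific comparison favours the standard-lecture section throughout, but the pooled figures favour the flipped-classroom section. The question is whether to condition on prior GPA band.
Nothing the teaching method does changes prior GPA band; the imbalance is an allocation artefact. With prior GPA band also predicting the outcome, the pooled figure is confounded, and the within-stratum comparison is the causal one.
Standardising the standard-lecture section to the population prior GPA band mix: 0.437·56/57 + 0.333·118/150 + 0.230·87/243 = 0.774.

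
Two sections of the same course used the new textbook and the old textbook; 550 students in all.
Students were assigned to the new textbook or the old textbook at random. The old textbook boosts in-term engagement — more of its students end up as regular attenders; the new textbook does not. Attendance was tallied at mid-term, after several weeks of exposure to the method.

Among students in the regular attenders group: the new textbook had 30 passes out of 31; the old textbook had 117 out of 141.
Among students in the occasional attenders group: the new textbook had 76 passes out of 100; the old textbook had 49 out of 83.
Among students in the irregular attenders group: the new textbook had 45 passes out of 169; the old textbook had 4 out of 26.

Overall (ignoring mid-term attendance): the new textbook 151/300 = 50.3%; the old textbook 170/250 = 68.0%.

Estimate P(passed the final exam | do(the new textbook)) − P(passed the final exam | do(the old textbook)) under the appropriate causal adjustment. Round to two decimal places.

Mid-term attendance is recorded after the teaching method and is itself shifted by it — it sits on the causal path from teaching method to outcome. Conditioning on a mediator would strip out part of the effect we want; the pooled comparison gives the total causal effect.
The causal difference is the pooled difference: 0.503 − 0.680 = -0.177.

-0.18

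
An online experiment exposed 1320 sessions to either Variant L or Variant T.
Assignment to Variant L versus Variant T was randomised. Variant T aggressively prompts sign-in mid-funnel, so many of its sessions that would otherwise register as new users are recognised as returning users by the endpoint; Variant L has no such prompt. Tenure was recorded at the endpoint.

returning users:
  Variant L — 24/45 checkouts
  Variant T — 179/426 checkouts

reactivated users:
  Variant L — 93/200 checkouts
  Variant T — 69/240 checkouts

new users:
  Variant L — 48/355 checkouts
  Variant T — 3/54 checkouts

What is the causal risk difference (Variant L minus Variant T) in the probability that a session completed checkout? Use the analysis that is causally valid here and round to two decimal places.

-0.07

User tenure is downstream of the variant. One should not condition on a consequence of treatment, so the overall rates are the right comparison.
The causal difference is the pooled difference: 0.275 − 0.349 = -0.074.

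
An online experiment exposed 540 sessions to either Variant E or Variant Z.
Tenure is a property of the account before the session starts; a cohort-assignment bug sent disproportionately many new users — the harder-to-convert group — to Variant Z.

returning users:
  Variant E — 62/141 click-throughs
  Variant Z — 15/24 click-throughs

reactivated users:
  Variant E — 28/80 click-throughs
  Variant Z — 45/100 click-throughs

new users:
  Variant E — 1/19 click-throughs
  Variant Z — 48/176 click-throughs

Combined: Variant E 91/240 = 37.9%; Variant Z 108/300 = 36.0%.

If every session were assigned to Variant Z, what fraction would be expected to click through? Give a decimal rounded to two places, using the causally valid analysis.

User tenure is set before the variant has any effect — it is not caused by the variant — and it independently drives the outcome. That makes it a confounder, so the causal comparison is within user tenure levels.
Standardising Variant Z to the population user tenure mix: 0.306·15/24 + 0.333·45/100 + 0.361·48/176 = 0.439.

0.44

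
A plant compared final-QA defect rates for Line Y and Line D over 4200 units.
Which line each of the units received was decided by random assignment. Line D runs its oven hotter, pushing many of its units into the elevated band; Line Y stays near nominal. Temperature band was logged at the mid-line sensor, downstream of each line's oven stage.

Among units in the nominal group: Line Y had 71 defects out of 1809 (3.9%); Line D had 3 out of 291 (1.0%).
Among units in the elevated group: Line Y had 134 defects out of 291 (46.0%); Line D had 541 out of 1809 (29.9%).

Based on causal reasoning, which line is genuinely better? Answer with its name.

Within every in-process temperature band level Line D has the lower rate, yet pooled Line Y does — Simpson's reversal.
In-process temperature band lies on the pathway line → in-process temperature band → outcome, so adjusting for it blocks the indirect effect. For the total causal effect of line, use the unadjusted pooled rates.
Pooled: Line Y 9.8% vs Line D 25.9%; Line Y is lower overall.

Line Y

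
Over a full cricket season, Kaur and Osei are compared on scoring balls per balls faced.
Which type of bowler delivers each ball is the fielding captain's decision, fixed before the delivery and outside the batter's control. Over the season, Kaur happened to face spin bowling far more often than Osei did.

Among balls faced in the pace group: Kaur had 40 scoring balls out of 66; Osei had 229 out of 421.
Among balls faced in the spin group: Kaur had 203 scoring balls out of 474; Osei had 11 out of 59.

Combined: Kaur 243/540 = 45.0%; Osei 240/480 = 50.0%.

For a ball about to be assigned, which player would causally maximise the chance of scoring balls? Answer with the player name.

Kaur

Bowling type satisfies the back-door criterion: it is not a descendant of the player, and it blocks the spurious path from player to outcome. Adjusting for it (i.e., using the within-bowling type rates) gives the causal effect.
Within each level — pace: 60.6% vs 54.4%; spin: 42.8% vs 18.6% — Kaur is higher every time.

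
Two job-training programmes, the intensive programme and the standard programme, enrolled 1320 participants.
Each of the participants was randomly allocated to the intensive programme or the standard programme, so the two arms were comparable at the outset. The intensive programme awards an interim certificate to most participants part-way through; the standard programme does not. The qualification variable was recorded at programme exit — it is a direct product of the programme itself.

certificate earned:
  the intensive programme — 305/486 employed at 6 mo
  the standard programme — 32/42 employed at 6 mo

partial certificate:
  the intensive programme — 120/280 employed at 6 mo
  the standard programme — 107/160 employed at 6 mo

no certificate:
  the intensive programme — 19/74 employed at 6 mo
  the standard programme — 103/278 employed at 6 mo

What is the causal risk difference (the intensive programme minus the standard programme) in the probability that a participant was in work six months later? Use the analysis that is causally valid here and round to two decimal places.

The distribution of qualification attained during the programme is itself part of what the programme does — it is an intermediate outcome. Holding it fixed would remove that part of the effect; the total effect is the pooled difference.
The causal difference is the pooled difference: 0.529 − 0.504 = +0.024.

+0.02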